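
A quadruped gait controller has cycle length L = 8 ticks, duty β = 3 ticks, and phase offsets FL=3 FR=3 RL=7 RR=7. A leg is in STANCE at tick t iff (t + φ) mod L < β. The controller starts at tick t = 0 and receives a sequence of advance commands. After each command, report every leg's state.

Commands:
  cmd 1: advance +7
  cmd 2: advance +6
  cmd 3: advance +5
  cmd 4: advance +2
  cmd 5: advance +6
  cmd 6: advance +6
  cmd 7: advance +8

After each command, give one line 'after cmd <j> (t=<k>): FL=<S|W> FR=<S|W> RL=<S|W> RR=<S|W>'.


after cmd 1 (t=7): FL=S FR=S RL=W RR=W
after cmd 2 (t=13): FL=S FR=S RL=W RR=W
after cmd 3 (t=18): FL=W FR=W RL=S RR=S
after cmd 4 (t=20): FL=W FR=W RL=W RR=W
after cmd 5 (t=26): FL=W FR=W RL=S RR=S
after cmd 6 (t=32): FL=W FR=W RL=W RR=W
after cmd 7 (t=40): FL=W FR=W RL=W RR=W

start t=0: FL=W FR=W RL=W RR=W
cmd 1: advance +7 → t=7, phase=(2,2,6,6) → FL=S FR=S RL=W RR=W
cmd 2: advance +6 → t=13, phase=(0,0,4,4) → FL=S FR=S RL=W RR=W
cmd 3: advance +5 → t=18, phase=(5,5,1,1) → FL=W FR=W RL=S RR=S
cmd 4: advance +2 → t=20, phase=(7,7,3,3) → FL=W FR=W RL=W RR=W
cmd 5: advance +6 → t=26, phase=(5,5,1,1) → FL=W FR=W RL=S RR=S
cmd 6: advance +6 → t=32, phase=(3,3,7,7) → FL=W FR=W RL=W RR=W
cmd 7: advance +8 → t=40, phase=(3,3,7,7) → FL=W FR=W RL=W RR=W


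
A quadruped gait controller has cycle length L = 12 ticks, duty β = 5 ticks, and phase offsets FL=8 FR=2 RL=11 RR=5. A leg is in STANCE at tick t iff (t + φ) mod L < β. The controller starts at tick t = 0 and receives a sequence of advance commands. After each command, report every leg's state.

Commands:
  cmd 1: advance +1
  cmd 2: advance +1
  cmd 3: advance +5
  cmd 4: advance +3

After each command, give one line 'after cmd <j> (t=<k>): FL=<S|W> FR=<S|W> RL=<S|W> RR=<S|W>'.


start t=0: FL=W FR=S RL=W RR=W
cmd 1: advance +1 → t=1, phase=(9,3,0,6) → FL=W FR=S RL=S RR=W
cmd 2: advance +1 → t=2, phase=(10,4,1,7) → FL=W FR=S RL=S RR=W
cmd 3: advance +5 → t=7, phase=(3,9,6,0) → FL=S FR=W RL=W RR=S
cmd 4: advance +3 → t=10, phase=(6,0,9,3) → FL=W FR=S RL=W RR=S

after cmd 1 (t=1): FL=W FR=S RL=S RR=W
after cmd 2 (t=2): FL=W FR=S RL=S RR=W
after cmd 3 (t=7): FL=S FR=W RL=W RR=S
after cmd 4 (t=10): FL=W FR=S RL=W RR=S


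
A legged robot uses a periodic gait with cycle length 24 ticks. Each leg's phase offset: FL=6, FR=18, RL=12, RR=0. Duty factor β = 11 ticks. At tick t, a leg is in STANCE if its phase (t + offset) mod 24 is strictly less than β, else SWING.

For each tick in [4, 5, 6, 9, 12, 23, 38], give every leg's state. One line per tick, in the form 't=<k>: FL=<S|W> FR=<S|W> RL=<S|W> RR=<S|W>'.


t=4: phase=(10,22,16,4) vs β=11 → FL=S FR=W RL=W RR=S
t=5: phase=(11,23,17,5) vs β=11 → FL=W FR=W RL=W RR=S
t=6: phase=(12,0,18,6) vs β=11 → FL=W FR=S RL=W RR=S
t=9: phase=(15,3,21,9) vs β=11 → FL=W FR=S RL=W RR=S
t=12: phase=(18,6,0,12) vs β=11 → FL=W FR=S RL=S RR=W
t=23: phase=(5,17,11,23) vs β=11 → FL=S FR=W RL=W RR=W
t=38: phase=(20,8,2,14) vs β=11 → FL=W FR=S RL=S RR=W

t=4: FL=S FR=W RL=W RR=S
t=5: FL=W FR=W RL=W RR=S
t=6: FL=W FR=S RL=W RR=S
t=9: FL=W FR=S RL=W RR=S
t=12: FL=W FR=S RL=S RR=W
t=23: FL=S FR=W RL=W RR=W
t=38: FL=W FR=S RL=S RR=W


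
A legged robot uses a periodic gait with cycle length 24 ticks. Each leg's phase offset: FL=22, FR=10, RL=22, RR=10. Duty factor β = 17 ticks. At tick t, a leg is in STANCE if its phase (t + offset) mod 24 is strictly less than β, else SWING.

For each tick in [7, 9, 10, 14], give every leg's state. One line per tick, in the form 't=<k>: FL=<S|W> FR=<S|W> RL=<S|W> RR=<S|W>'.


t=7: FL=S FR=W RL=S RR=W
t=9: FL=S FR=W RL=S RR=W
t=10: FL=S FR=W RL=S RR=W
t=14: FL=S FR=S RL=S RR=S

t=7: phase=(5,17,5,17) vs β=17 → FL=S FR=W RL=S RR=W
t=9: phase=(7,19,7,19) vs β=17 → FL=S FR=W RL=S RR=W
t=10: phase=(8,20,8,20) vs β=17 → FL=S FR=W RL=S RR=W
t=14: phase=(12,0,12,0) vs β=17 → FL=S FR=S RL=S RR=S


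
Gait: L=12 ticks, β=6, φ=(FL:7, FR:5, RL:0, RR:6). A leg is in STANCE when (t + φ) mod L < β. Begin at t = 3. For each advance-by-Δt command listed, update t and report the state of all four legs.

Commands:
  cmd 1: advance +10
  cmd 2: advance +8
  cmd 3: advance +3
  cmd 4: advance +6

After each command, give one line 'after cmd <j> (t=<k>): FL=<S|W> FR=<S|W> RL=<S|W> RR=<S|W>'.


start t=3: FL=W FR=W RL=S RR=W
cmd 1: advance +10 → t=13, phase=(8,6,1,7) → FL=W FR=W RL=S RR=W
cmd 2: advance +8 → t=21, phase=(4,2,9,3) → FL=S FR=S RL=W RR=S
cmd 3: advance +3 → t=24, phase=(7,5,0,6) → FL=W FR=S RL=S RR=W
cmd 4: advance +6 → t=30, phase=(1,11,6,0) → FL=S FR=W RL=W RR=S

after cmd 1 (t=13): FL=W FR=W RL=S RR=W
after cmd 2 (t=21): FL=S FR=S RL=W RR=S
after cmd 3 (t=24): FL=W FR=S RL=S RR=W
after cmd 4 (t=30): FL=S FR=W RL=W RR=S


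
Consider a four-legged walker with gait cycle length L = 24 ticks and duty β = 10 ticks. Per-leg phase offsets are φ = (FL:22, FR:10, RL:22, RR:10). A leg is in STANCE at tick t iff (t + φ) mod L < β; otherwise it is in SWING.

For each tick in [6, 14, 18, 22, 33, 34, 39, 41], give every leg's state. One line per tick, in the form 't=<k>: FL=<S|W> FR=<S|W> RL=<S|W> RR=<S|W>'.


t=6: phase=(4,16,4,16) vs β=10 → FL=S FR=W RL=S RR=W
t=14: phase=(12,0,12,0) vs β=10 → FL=W FR=S RL=W RR=S
t=18: phase=(16,4,16,4) vs β=10 → FL=W FR=S RL=W RR=S
t=22: phase=(20,8,20,8) vs β=10 → FL=W FR=S RL=W RR=S
t=33: phase=(7,19,7,19) vs β=10 → FL=S FR=W RL=S RR=W
t=34: phase=(8,20,8,20) vs β=10 → FL=S FR=W RL=S RR=W
t=39: phase=(13,1,13,1) vs β=10 → FL=W FR=S RL=W RR=S
t=41: phase=(15,3,15,3) vs β=10 → FL=W FR=S RL=W RR=S

t=6: FL=S FR=W RL=S RR=W
t=14: FL=W FR=S RL=W RR=S
t=18: FL=W FR=S RL=W RR=S
t=22: FL=W FR=S RL=W RR=S
t=33: FL=S FR=W RL=S RR=W
t=34: FL=S FR=W RL=S RR=W
t=39: FL=W FR=S RL=W RR=S
t=41: FL=W FR=S RL=W RR=S


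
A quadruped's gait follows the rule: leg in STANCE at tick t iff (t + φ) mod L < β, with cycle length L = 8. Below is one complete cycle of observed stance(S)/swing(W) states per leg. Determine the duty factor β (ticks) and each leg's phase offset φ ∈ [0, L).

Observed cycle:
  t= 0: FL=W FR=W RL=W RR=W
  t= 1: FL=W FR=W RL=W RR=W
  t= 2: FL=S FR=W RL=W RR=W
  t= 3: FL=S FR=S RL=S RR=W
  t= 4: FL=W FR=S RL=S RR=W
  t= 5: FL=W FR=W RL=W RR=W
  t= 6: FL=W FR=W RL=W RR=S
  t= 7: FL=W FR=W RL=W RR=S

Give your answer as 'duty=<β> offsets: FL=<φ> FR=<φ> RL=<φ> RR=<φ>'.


duty=2 offsets: FL=6 FR=5 RL=5 RR=2

duty β = stance ticks per leg = 2
FL: stance ticks = 2; W→S at t=2 → φ=6
FR: stance ticks = 2; W→S at t=3 → φ=5
RL: stance ticks = 2; W→S at t=3 → φ=5
RR: stance ticks = 2; W→S at t=6 → φ=2


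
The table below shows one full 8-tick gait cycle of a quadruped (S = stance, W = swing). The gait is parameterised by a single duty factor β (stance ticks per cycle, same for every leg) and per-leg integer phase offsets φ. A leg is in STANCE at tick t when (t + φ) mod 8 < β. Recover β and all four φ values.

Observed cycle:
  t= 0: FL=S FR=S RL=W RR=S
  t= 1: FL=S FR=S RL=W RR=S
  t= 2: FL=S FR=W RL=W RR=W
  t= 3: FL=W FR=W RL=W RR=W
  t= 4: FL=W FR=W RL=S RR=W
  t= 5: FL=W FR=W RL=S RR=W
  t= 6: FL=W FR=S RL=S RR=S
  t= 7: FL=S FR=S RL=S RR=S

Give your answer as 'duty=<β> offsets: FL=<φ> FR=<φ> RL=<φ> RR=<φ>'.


duty β = stance ticks per leg = 4
FL: stance ticks = 4; W→S at t=7 → φ=1
FR: stance ticks = 4; W→S at t=6 → φ=2
RL: stance ticks = 4; W→S at t=4 → φ=4
RR: stance ticks = 4; W→S at t=6 → φ=2

duty=4 offsets: FL=1 FR=2 RL=4 RR=2


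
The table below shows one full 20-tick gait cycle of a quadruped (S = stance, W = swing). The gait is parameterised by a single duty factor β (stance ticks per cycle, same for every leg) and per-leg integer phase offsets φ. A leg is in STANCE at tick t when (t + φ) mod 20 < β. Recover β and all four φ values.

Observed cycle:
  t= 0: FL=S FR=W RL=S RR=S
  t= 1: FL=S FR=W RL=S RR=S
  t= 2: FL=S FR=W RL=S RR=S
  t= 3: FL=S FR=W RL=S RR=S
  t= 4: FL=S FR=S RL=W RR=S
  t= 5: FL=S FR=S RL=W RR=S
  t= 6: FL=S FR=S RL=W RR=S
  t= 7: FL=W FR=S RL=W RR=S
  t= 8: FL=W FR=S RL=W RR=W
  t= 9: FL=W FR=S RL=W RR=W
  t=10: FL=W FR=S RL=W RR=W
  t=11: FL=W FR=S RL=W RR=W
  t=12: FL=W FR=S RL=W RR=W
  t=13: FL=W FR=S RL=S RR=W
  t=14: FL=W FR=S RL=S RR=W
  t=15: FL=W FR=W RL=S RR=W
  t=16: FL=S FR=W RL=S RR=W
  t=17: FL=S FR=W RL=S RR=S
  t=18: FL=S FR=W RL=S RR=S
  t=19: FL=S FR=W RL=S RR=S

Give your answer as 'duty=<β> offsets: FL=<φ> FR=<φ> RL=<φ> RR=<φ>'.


duty=11 offsets: FL=4 FR=16 RL=7 RR=3

duty β = stance ticks per leg = 11
FL: stance ticks = 11; W→S at t=16 → φ=4
FR: stance ticks = 11; W→S at t=4 → φ=16
RL: stance ticks = 11; W→S at t=13 → φ=7
RR: stance ticks = 11; W→S at t=17 → φ=3


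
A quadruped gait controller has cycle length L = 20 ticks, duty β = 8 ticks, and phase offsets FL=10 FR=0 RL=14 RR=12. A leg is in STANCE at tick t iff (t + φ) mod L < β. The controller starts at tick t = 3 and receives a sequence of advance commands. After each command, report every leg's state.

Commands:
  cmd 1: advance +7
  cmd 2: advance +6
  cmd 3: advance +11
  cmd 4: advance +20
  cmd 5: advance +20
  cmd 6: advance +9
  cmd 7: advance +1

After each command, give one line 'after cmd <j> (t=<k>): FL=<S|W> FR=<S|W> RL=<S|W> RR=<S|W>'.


after cmd 1 (t=10): FL=S FR=W RL=S RR=S
after cmd 2 (t=16): FL=S FR=W RL=W RR=W
after cmd 3 (t=27): FL=W FR=S RL=S RR=W
after cmd 4 (t=47): FL=W FR=S RL=S RR=W
after cmd 5 (t=67): FL=W FR=S RL=S RR=W
after cmd 6 (t=76): FL=S FR=W RL=W RR=W
after cmd 7 (t=77): FL=S FR=W RL=W RR=W

start t=3: FL=W FR=S RL=W RR=W
cmd 1: advance +7 → t=10, phase=(0,10,4,2) → FL=S FR=W RL=S RR=S
cmd 2: advance +6 → t=16, phase=(6,16,10,8) → FL=S FR=W RL=W RR=W
cmd 3: advance +11 → t=27, phase=(17,7,1,19) → FL=W FR=S RL=S RR=W
cmd 4: advance +20 → t=47, phase=(17,7,1,19) → FL=W FR=S RL=S RR=W
cmd 5: advance +20 → t=67, phase=(17,7,1,19) → FL=W FR=S RL=S RR=W
cmd 6: advance +9 → t=76, phase=(6,16,10,8) → FL=S FR=W RL=W RR=W
cmd 7: advance +1 → t=77, phase=(7,17,11,9) → FL=S FR=W RL=W RR=W


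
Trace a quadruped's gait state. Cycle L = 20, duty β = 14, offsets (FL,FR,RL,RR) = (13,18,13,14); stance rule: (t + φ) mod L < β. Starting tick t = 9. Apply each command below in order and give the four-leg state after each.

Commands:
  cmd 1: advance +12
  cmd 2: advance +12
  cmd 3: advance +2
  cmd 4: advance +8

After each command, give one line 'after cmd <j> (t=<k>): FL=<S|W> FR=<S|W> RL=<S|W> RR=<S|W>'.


start t=9: FL=S FR=S RL=S RR=S
cmd 1: advance +12 → t=21, phase=(14,19,14,15) → FL=W FR=W RL=W RR=W
cmd 2: advance +12 → t=33, phase=(6,11,6,7) → FL=S FR=S RL=S RR=S
cmd 3: advance +2 → t=35, phase=(8,13,8,9) → FL=S FR=S RL=S RR=S
cmd 4: advance +8 → t=43, phase=(16,1,16,17) → FL=W FR=S RL=W RR=W

after cmd 1 (t=21): FL=W FR=W RL=W RR=W
after cmd 2 (t=33): FL=S FR=S RL=S RR=S
after cmd 3 (t=35): FL=S FR=S RL=S RR=S
after cmd 4 (t=43): FL=W FR=S RL=W RR=W


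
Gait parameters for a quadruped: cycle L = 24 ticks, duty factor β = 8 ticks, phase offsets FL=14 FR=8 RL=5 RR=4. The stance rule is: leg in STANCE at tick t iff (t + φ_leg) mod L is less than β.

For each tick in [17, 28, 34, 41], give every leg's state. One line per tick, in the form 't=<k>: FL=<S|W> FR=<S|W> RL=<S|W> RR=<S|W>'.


t=17: FL=S FR=S RL=W RR=W
t=28: FL=W FR=W RL=W RR=W
t=34: FL=S FR=W RL=W RR=W
t=41: FL=S FR=S RL=W RR=W

t=17: phase=(7,1,22,21) vs β=8 → FL=S FR=S RL=W RR=W
t=28: phase=(18,12,9,8) vs β=8 → FL=W FR=W RL=W RR=W
t=34: phase=(0,18,15,14) vs β=8 → FL=S FR=W RL=W RR=W
t=41: phase=(7,1,22,21) vs β=8 → FL=S FR=S RL=W RR=W


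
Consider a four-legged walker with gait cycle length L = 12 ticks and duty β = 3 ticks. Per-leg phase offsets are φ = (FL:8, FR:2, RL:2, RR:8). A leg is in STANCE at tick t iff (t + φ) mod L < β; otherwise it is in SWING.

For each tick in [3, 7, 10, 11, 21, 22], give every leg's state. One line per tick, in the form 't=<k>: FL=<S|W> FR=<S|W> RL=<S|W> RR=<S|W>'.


t=3: phase=(11,5,5,11) vs β=3 → FL=W FR=W RL=W RR=W
t=7: phase=(3,9,9,3) vs β=3 → FL=W FR=W RL=W RR=W
t=10: phase=(6,0,0,6) vs β=3 → FL=W FR=S RL=S RR=W
t=11: phase=(7,1,1,7) vs β=3 → FL=W FR=S RL=S RR=W
t=21: phase=(5,11,11,5) vs β=3 → FL=W FR=W RL=W RR=W
t=22: phase=(6,0,0,6) vs β=3 → FL=W FR=S RL=S RR=W

t=3: FL=W FR=W RL=W RR=W
t=7: FL=W FR=W RL=W RR=W
t=10: FL=W FR=S RL=S RR=W
t=11: FL=W FR=S RL=S RR=W
t=21: FL=W FR=W RL=W RR=W
t=22: FL=W FR=S RL=S RR=W


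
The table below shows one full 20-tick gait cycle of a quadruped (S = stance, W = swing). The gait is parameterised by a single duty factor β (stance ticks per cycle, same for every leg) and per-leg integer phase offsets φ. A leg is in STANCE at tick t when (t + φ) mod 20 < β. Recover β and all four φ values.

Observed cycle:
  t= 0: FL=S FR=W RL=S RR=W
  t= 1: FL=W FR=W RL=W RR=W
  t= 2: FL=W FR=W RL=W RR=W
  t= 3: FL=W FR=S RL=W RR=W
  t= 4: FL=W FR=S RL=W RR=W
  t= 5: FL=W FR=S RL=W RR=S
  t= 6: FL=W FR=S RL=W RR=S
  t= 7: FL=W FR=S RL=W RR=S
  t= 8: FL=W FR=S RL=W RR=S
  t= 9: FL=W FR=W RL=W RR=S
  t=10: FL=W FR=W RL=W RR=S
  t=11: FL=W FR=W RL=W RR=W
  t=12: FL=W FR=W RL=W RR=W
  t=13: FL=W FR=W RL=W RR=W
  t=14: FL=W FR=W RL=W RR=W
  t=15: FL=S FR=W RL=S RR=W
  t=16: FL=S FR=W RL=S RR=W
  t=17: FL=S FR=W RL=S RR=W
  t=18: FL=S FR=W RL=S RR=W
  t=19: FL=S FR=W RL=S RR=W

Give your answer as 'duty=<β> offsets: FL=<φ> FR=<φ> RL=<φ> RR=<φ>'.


duty=6 offsets: FL=5 FR=17 RL=5 RR=15

duty β = stance ticks per leg = 6
FL: stance ticks = 6; W→S at t=15 → φ=5
FR: stance ticks = 6; W→S at t=3 → φ=17
RL: stance ticks = 6; W→S at t=15 → φ=5
RR: stance ticks = 6; W→S at t=5 → φ=15


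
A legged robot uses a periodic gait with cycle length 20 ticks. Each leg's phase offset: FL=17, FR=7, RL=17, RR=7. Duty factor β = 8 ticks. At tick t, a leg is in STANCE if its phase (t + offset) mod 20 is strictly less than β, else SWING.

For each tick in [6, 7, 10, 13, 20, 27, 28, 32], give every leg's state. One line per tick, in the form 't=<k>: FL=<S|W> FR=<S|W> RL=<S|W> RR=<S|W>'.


t=6: FL=S FR=W RL=S RR=W
t=7: FL=S FR=W RL=S RR=W
t=10: FL=S FR=W RL=S RR=W
t=13: FL=W FR=S RL=W RR=S
t=20: FL=W FR=S RL=W RR=S
t=27: FL=S FR=W RL=S RR=W
t=28: FL=S FR=W RL=S RR=W
t=32: FL=W FR=W RL=W RR=W

t=6: phase=(3,13,3,13) vs β=8 → FL=S FR=W RL=S RR=W
t=7: phase=(4,14,4,14) vs β=8 → FL=S FR=W RL=S RR=W
t=10: phase=(7,17,7,17) vs β=8 → FL=S FR=W RL=S RR=W
t=13: phase=(10,0,10,0) vs β=8 → FL=W FR=S RL=W RR=S
t=20: phase=(17,7,17,7) vs β=8 → FL=W FR=S RL=W RR=S
t=27: phase=(4,14,4,14) vs β=8 → FL=S FR=W RL=S RR=W
t=28: phase=(5,15,5,15) vs β=8 → FL=S FR=W RL=S RR=W
t=32: phase=(9,19,9,19) vs β=8 → FL=W FR=W RL=W RR=W


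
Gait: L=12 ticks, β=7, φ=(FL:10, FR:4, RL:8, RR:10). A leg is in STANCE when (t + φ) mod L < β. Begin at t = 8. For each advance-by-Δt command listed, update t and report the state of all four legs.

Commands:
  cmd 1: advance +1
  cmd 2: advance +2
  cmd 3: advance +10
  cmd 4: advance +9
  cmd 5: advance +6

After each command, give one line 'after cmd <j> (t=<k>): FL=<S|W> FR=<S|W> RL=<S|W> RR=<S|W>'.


after cmd 1 (t=9): FL=W FR=S RL=S RR=W
after cmd 2 (t=11): FL=W FR=S RL=W RR=W
after cmd 3 (t=21): FL=W FR=S RL=S RR=W
after cmd 4 (t=30): FL=S FR=W RL=S RR=S
after cmd 5 (t=36): FL=W FR=S RL=W RR=W

start t=8: FL=S FR=S RL=S RR=S
cmd 1: advance +1 → t=9, phase=(7,1,5,7) → FL=W FR=S RL=S RR=W
cmd 2: advance +2 → t=11, phase=(9,3,7,9) → FL=W FR=S RL=W RR=W
cmd 3: advance +10 → t=21, phase=(7,1,5,7) → FL=W FR=S RL=S RR=W
cmd 4: advance +9 → t=30, phase=(4,10,2,4) → FL=S FR=W RL=S RR=S
cmd 5: advance +6 → t=36, phase=(10,4,8,10) → FL=W FR=S RL=W RR=W


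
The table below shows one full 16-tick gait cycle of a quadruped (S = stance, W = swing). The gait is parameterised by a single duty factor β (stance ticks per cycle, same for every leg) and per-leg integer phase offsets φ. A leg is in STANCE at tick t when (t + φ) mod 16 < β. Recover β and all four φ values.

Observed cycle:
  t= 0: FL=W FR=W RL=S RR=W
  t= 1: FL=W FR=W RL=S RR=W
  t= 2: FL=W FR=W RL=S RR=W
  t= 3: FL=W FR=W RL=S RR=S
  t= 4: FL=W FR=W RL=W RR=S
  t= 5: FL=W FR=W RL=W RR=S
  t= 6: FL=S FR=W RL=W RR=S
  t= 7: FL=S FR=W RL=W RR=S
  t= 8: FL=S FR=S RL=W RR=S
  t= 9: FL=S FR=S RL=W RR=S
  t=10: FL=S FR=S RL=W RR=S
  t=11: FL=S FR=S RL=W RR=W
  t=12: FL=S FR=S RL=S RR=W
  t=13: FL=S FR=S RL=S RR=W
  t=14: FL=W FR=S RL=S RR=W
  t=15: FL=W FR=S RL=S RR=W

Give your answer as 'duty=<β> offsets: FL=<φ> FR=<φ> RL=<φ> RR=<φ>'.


duty=8 offsets: FL=10 FR=8 RL=4 RR=13

duty β = stance ticks per leg = 8
FL: stance ticks = 8; W→S at t=6 → φ=10
FR: stance ticks = 8; W→S at t=8 → φ=8
RL: stance ticks = 8; W→S at t=12 → φ=4
RR: stance ticks = 8; W→S at t=3 → φ=13


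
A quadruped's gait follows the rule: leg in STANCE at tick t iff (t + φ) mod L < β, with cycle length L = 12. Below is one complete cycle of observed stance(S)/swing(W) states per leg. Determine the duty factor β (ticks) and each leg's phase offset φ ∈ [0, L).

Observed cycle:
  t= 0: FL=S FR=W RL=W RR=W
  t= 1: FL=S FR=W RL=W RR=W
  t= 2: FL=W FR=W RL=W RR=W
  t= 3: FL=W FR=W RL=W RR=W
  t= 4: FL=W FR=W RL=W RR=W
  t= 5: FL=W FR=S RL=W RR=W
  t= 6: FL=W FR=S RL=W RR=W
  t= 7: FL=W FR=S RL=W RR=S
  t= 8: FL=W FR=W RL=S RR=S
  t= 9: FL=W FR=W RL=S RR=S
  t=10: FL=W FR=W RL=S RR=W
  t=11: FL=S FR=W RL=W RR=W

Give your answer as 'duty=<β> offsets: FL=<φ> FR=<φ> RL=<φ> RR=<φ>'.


duty β = stance ticks per leg = 3
FL: stance ticks = 3; W→S at t=11 → φ=1
FR: stance ticks = 3; W→S at t=5 → φ=7
RL: stance ticks = 3; W→S at t=8 → φ=4
RR: stance ticks = 3; W→S at t=7 → φ=5

duty=3 offsets: FL=1 FR=7 RL=4 RR=5


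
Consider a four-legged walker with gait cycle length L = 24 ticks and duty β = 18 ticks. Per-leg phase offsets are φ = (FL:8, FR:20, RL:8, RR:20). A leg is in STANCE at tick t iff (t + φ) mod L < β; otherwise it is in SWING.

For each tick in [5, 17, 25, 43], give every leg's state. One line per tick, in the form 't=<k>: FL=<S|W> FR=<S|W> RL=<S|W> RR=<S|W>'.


t=5: phase=(13,1,13,1) vs β=18 → FL=S FR=S RL=S RR=S
t=17: phase=(1,13,1,13) vs β=18 → FL=S FR=S RL=S RR=S
t=25: phase=(9,21,9,21) vs β=18 → FL=S FR=W RL=S RR=W
t=43: phase=(3,15,3,15) vs β=18 → FL=S FR=S RL=S RR=S

t=5: FL=S FR=S RL=S RR=S
t=17: FL=S FR=S RL=S RR=S
t=25: FL=S FR=W RL=S RR=W
t=43: FL=S FR=S RL=S RR=S


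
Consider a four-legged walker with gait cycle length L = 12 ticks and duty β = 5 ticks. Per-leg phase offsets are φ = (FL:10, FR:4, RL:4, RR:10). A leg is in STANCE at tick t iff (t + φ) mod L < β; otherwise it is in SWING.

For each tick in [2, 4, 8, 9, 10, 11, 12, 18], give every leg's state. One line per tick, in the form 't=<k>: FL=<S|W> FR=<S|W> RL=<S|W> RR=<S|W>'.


t=2: FL=S FR=W RL=W RR=S
t=4: FL=S FR=W RL=W RR=S
t=8: FL=W FR=S RL=S RR=W
t=9: FL=W FR=S RL=S RR=W
t=10: FL=W FR=S RL=S RR=W
t=11: FL=W FR=S RL=S RR=W
t=12: FL=W FR=S RL=S RR=W
t=18: FL=S FR=W RL=W RR=S

t=2: phase=(0,6,6,0) vs β=5 → FL=S FR=W RL=W RR=S
t=4: phase=(2,8,8,2) vs β=5 → FL=S FR=W RL=W RR=S
t=8: phase=(6,0,0,6) vs β=5 → FL=W FR=S RL=S RR=W
t=9: phase=(7,1,1,7) vs β=5 → FL=W FR=S RL=S RR=W
t=10: phase=(8,2,2,8) vs β=5 → FL=W FR=S RL=S RR=W
t=11: phase=(9,3,3,9) vs β=5 → FL=W FR=S RL=S RR=W
t=12: phase=(10,4,4,10) vs β=5 → FL=W FR=S RL=S RR=W
t=18: phase=(4,10,10,4) vs β=5 → FL=S FR=W RL=W RR=S


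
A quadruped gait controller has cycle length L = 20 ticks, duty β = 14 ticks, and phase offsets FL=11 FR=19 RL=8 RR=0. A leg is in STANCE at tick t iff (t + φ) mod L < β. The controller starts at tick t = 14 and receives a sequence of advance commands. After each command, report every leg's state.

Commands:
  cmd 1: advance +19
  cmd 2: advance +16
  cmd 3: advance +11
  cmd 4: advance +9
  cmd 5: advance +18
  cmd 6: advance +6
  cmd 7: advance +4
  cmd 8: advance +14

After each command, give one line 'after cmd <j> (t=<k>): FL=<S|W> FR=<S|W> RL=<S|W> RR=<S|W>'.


start t=14: FL=S FR=S RL=S RR=W
cmd 1: advance +19 → t=33, phase=(4,12,1,13) → FL=S FR=S RL=S RR=S
cmd 2: advance +16 → t=49, phase=(0,8,17,9) → FL=S FR=S RL=W RR=S
cmd 3: advance +11 → t=60, phase=(11,19,8,0) → FL=S FR=W RL=S RR=S
cmd 4: advance +9 → t=69, phase=(0,8,17,9) → FL=S FR=S RL=W RR=S
cmd 5: advance +18 → t=87, phase=(18,6,15,7) → FL=W FR=S RL=W RR=S
cmd 6: advance +6 → t=93, phase=(4,12,1,13) → FL=S FR=S RL=S RR=S
cmd 7: advance +4 → t=97, phase=(8,16,5,17) → FL=S FR=W RL=S RR=W
cmd 8: advance +14 → t=111, phase=(2,10,19,11) → FL=S FR=S RL=W RR=S

after cmd 1 (t=33): FL=S FR=S RL=S RR=S
after cmd 2 (t=49): FL=S FR=S RL=W RR=S
after cmd 3 (t=60): FL=S FR=W RL=S RR=S
after cmd 4 (t=69): FL=S FR=S RL=W RR=S
after cmd 5 (t=87): FL=W FR=S RL=W RR=S
after cmd 6 (t=93): FL=S FR=S RL=S RR=S
after cmd 7 (t=97): FL=S FR=W RL=S RR=W
after cmd 8 (t=111): FL=S FR=S RL=W RR=S


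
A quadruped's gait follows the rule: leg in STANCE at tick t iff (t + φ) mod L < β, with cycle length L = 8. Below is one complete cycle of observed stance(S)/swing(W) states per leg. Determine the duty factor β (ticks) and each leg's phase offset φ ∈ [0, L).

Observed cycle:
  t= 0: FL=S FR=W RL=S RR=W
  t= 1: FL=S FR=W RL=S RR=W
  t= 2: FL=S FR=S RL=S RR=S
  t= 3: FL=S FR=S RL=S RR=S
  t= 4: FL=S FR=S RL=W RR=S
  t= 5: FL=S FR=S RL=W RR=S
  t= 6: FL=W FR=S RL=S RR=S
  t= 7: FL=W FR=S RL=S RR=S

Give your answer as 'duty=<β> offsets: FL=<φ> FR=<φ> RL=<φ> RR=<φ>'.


duty β = stance ticks per leg = 6
FL: stance ticks = 6; W→S at t=0 → φ=0
FR: stance ticks = 6; W→S at t=2 → φ=6
RL: stance ticks = 6; W→S at t=6 → φ=2
RR: stance ticks = 6; W→S at t=2 → φ=6

duty=6 offsets: FL=0 FR=6 RL=2 RR=6


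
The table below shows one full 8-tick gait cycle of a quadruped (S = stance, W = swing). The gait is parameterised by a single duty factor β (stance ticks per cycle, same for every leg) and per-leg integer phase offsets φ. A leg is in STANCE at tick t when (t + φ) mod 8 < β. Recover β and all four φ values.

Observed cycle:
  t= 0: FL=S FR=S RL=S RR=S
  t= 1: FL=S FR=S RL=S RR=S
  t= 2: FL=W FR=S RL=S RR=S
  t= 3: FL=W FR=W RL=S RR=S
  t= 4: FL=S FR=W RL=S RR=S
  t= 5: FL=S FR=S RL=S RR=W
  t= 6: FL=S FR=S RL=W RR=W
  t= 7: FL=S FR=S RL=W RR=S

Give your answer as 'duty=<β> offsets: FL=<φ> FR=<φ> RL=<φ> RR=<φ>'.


duty β = stance ticks per leg = 6
FL: stance ticks = 6; W→S at t=4 → φ=4
FR: stance ticks = 6; W→S at t=5 → φ=3
RL: stance ticks = 6; W→S at t=0 → φ=0
RR: stance ticks = 6; W→S at t=7 → φ=1

duty=6 offsets: FL=4 FR=3 RL=0 RR=1


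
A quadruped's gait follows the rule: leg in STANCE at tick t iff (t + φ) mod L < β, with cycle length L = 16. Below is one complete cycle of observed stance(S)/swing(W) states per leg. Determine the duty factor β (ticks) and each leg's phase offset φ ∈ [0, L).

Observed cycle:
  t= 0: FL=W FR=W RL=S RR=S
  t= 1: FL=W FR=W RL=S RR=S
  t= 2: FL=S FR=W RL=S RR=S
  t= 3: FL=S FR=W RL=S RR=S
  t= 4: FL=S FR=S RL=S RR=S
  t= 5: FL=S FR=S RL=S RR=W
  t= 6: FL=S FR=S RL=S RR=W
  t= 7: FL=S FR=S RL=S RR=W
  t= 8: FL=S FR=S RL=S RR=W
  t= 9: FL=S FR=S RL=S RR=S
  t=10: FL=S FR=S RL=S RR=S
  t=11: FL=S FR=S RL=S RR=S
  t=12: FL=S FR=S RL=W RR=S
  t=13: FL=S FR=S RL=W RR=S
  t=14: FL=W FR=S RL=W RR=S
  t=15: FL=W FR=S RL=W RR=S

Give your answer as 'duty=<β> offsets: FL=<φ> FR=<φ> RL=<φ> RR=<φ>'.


duty β = stance ticks per leg = 12
FL: stance ticks = 12; W→S at t=2 → φ=14
FR: stance ticks = 12; W→S at t=4 → φ=12
RL: stance ticks = 12; W→S at t=0 → φ=0
RR: stance ticks = 12; W→S at t=9 → φ=7

duty=12 offsets: FL=14 FR=12 RL=0 RR=7


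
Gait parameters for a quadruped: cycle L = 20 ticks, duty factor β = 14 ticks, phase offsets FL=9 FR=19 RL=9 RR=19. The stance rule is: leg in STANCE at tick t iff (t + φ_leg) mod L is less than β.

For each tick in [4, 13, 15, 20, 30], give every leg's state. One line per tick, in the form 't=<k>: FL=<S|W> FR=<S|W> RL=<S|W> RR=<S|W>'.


t=4: phase=(13,3,13,3) vs β=14 → FL=S FR=S RL=S RR=S
t=13: phase=(2,12,2,12) vs β=14 → FL=S FR=S RL=S RR=S
t=15: phase=(4,14,4,14) vs β=14 → FL=S FR=W RL=S RR=W
t=20: phase=(9,19,9,19) vs β=14 → FL=S FR=W RL=S RR=W
t=30: phase=(19,9,19,9) vs β=14 → FL=W FR=S RL=W RR=S

t=4: FL=S FR=S RL=S RR=S
t=13: FL=S FR=S RL=S RR=S
t=15: FL=S FR=W RL=S RR=W
t=20: FL=S FR=W RL=S RR=W
t=30: FL=W FR=S RL=W RR=S


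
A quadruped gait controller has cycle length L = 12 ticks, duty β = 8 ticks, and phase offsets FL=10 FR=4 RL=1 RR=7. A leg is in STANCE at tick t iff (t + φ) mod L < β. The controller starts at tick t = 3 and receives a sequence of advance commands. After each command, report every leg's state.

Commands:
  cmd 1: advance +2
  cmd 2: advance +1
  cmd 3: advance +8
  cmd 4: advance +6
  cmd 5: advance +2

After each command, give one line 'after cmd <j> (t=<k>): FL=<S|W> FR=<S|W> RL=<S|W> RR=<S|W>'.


start t=3: FL=S FR=S RL=S RR=W
cmd 1: advance +2 → t=5, phase=(3,9,6,0) → FL=S FR=W RL=S RR=S
cmd 2: advance +1 → t=6, phase=(4,10,7,1) → FL=S FR=W RL=S RR=S
cmd 3: advance +8 → t=14, phase=(0,6,3,9) → FL=S FR=S RL=S RR=W
cmd 4: advance +6 → t=20, phase=(6,0,9,3) → FL=S FR=S RL=W RR=S
cmd 5: advance +2 → t=22, phase=(8,2,11,5) → FL=W FR=S RL=W RR=S

after cmd 1 (t=5): FL=S FR=W RL=S RR=S
after cmd 2 (t=6): FL=S FR=W RL=S RR=S
after cmd 3 (t=14): FL=S FR=S RL=S RR=W
after cmd 4 (t=20): FL=S FR=S RL=W RR=S
after cmd 5 (t=22): FL=W FR=S RL=W RR=S


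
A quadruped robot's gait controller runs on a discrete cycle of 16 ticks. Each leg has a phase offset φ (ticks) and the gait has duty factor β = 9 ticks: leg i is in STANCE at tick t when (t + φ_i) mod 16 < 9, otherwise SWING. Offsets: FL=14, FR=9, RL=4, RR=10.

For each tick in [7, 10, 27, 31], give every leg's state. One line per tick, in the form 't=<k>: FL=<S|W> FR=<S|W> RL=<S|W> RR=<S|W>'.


t=7: FL=S FR=S RL=W RR=S
t=10: FL=S FR=S RL=W RR=S
t=27: FL=W FR=S RL=W RR=S
t=31: FL=W FR=S RL=S RR=W

t=7: phase=(5,0,11,1) vs β=9 → FL=S FR=S RL=W RR=S
t=10: phase=(8,3,14,4) vs β=9 → FL=S FR=S RL=W RR=S
t=27: phase=(9,4,15,5) vs β=9 → FL=W FR=S RL=W RR=S
t=31: phase=(13,8,3,9) vs β=9 → FL=W FR=S RL=S RR=W


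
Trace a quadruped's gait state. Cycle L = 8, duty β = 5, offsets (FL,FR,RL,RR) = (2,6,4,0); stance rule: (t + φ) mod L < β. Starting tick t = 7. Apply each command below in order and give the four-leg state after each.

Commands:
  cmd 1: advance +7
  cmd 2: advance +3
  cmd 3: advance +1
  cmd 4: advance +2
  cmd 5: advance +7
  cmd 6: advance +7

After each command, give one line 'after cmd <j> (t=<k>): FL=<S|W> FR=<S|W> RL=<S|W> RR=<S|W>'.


start t=7: FL=S FR=W RL=S RR=W
cmd 1: advance +7 → t=14, phase=(0,4,2,6) → FL=S FR=S RL=S RR=W
cmd 2: advance +3 → t=17, phase=(3,7,5,1) → FL=S FR=W RL=W RR=S
cmd 3: advance +1 → t=18, phase=(4,0,6,2) → FL=S FR=S RL=W RR=S
cmd 4: advance +2 → t=20, phase=(6,2,0,4) → FL=W FR=S RL=S RR=S
cmd 5: advance +7 → t=27, phase=(5,1,7,3) → FL=W FR=S RL=W RR=S
cmd 6: advance +7 → t=34, phase=(4,0,6,2) → FL=S FR=S RL=W RR=S

after cmd 1 (t=14): FL=S FR=S RL=S RR=W
after cmd 2 (t=17): FL=S FR=W RL=W RR=S
after cmd 3 (t=18): FL=S FR=S RL=W RR=S
after cmd 4 (t=20): FL=W FR=S RL=S RR=S
after cmd 5 (t=27): FL=W FR=S RL=W RR=S
after cmd 6 (t=34): FL=S FR=S RL=W RR=S


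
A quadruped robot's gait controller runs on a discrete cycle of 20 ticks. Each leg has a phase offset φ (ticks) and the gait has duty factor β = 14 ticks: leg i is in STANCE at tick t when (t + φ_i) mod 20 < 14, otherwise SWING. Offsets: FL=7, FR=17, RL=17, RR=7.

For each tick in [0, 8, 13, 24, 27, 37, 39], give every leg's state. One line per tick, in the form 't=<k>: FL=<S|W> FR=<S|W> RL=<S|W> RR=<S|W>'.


t=0: FL=S FR=W RL=W RR=S
t=8: FL=W FR=S RL=S RR=W
t=13: FL=S FR=S RL=S RR=S
t=24: FL=S FR=S RL=S RR=S
t=27: FL=W FR=S RL=S RR=W
t=37: FL=S FR=W RL=W RR=S
t=39: FL=S FR=W RL=W RR=S

t=0: phase=(7,17,17,7) vs β=14 → FL=S FR=W RL=W RR=S
t=8: phase=(15,5,5,15) vs β=14 → FL=W FR=S RL=S RR=W
t=13: phase=(0,10,10,0) vs β=14 → FL=S FR=S RL=S RR=S
t=24: phase=(11,1,1,11) vs β=14 → FL=S FR=S RL=S RR=S
t=27: phase=(14,4,4,14) vs β=14 → FL=W FR=S RL=S RR=W
t=37: phase=(4,14,14,4) vs β=14 → FL=S FR=W RL=W RR=S
t=39: phase=(6,16,16,6) vs β=14 → FL=S FR=W RL=W RR=S


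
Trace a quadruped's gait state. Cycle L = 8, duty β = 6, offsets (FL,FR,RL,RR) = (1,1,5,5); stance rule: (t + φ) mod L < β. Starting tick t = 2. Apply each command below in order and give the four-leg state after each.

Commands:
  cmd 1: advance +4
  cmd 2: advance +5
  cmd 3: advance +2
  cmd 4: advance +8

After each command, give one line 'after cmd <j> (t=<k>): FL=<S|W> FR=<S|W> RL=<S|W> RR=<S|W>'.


after cmd 1 (t=6): FL=W FR=W RL=S RR=S
after cmd 2 (t=11): FL=S FR=S RL=S RR=S
after cmd 3 (t=13): FL=W FR=W RL=S RR=S
after cmd 4 (t=21): FL=W FR=W RL=S RR=S

start t=2: FL=S FR=S RL=W RR=W
cmd 1: advance +4 → t=6, phase=(7,7,3,3) → FL=W FR=W RL=S RR=S
cmd 2: advance +5 → t=11, phase=(4,4,0,0) → FL=S FR=S RL=S RR=S
cmd 3: advance +2 → t=13, phase=(6,6,2,2) → FL=W FR=W RL=S RR=S
cmd 4: advance +8 → t=21, phase=(6,6,2,2) → FL=W FR=W RL=S RR=S


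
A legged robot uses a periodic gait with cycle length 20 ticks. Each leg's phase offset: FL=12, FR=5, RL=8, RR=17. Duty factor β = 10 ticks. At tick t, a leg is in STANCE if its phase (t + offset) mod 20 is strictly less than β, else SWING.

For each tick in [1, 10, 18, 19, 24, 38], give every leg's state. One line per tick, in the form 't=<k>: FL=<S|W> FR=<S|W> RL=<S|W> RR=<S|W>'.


t=1: phase=(13,6,9,18) vs β=10 → FL=W FR=S RL=S RR=W
t=10: phase=(2,15,18,7) vs β=10 → FL=S FR=W RL=W RR=S
t=18: phase=(10,3,6,15) vs β=10 → FL=W FR=S RL=S RR=W
t=19: phase=(11,4,7,16) vs β=10 → FL=W FR=S RL=S RR=W
t=24: phase=(16,9,12,1) vs β=10 → FL=W FR=S RL=W RR=S
t=38: phase=(10,3,6,15) vs β=10 → FL=W FR=S RL=S RR=W

t=1: FL=W FR=S RL=S RR=W
t=10: FL=S FR=W RL=W RR=S
t=18: FL=W FR=S RL=S RR=W
t=19: FL=W FR=S RL=S RR=W
t=24: FL=W FR=S RL=W RR=S
t=38: FL=W FR=S RL=S RR=W


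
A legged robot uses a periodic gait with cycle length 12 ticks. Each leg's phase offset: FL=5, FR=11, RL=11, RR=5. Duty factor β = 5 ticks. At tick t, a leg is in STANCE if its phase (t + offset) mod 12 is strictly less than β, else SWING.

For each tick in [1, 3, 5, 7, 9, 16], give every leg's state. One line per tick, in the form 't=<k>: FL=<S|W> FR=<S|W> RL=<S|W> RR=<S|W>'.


t=1: phase=(6,0,0,6) vs β=5 → FL=W FR=S RL=S RR=W
t=3: phase=(8,2,2,8) vs β=5 → FL=W FR=S RL=S RR=W
t=5: phase=(10,4,4,10) vs β=5 → FL=W FR=S RL=S RR=W
t=7: phase=(0,6,6,0) vs β=5 → FL=S FR=W RL=W RR=S
t=9: phase=(2,8,8,2) vs β=5 → FL=S FR=W RL=W RR=S
t=16: phase=(9,3,3,9) vs β=5 → FL=W FR=S RL=S RR=W

t=1: FL=W FR=S RL=S RR=W
t=3: FL=W FR=S RL=S RR=W
t=5: FL=W FR=S RL=S RR=W
t=7: FL=S FR=W RL=W RR=S
t=9: FL=S FR=W RL=W RR=S
t=16: FL=W FR=S RL=S RR=W


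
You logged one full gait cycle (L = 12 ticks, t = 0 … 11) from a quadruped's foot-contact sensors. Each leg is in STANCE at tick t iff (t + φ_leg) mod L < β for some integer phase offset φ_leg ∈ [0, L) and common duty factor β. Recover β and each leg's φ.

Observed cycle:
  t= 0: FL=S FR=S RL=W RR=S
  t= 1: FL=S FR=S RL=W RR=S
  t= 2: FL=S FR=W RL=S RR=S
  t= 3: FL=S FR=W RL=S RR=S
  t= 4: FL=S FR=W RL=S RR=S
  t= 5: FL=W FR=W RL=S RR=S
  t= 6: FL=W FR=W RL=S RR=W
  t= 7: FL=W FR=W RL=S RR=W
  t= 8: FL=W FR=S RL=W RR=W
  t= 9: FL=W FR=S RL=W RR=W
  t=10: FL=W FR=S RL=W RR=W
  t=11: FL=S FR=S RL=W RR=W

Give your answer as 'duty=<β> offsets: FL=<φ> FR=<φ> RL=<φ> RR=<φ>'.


duty β = stance ticks per leg = 6
FL: stance ticks = 6; W→S at t=11 → φ=1
FR: stance ticks = 6; W→S at t=8 → φ=4
RL: stance ticks = 6; W→S at t=2 → φ=10
RR: stance ticks = 6; W→S at t=0 → φ=0

duty=6 offsets: FL=1 FR=4 RL=10 RR=0


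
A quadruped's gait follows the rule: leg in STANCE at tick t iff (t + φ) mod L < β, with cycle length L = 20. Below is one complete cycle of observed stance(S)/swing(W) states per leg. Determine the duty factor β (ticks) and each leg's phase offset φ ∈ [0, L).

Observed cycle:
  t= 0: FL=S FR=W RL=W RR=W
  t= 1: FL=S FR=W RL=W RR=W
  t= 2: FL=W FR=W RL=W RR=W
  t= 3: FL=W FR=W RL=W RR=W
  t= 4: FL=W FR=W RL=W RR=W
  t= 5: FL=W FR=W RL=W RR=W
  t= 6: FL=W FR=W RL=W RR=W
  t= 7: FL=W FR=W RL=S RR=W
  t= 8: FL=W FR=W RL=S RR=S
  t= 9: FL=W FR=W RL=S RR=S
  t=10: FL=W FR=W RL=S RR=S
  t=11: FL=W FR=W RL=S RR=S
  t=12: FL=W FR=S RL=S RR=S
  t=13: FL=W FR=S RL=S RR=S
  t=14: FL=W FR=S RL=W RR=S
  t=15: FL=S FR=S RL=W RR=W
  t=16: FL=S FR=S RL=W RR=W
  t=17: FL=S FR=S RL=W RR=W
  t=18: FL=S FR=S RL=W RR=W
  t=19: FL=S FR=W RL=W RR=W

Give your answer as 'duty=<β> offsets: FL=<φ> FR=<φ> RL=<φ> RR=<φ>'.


duty=7 offsets: FL=5 FR=8 RL=13 RR=12

duty β = stance ticks per leg = 7
FL: stance ticks = 7; W→S at t=15 → φ=5
FR: stance ticks = 7; W→S at t=12 → φ=8
RL: stance ticks = 7; W→S at t=7 → φ=13
RR: stance ticks = 7; W→S at t=8 → φ=12


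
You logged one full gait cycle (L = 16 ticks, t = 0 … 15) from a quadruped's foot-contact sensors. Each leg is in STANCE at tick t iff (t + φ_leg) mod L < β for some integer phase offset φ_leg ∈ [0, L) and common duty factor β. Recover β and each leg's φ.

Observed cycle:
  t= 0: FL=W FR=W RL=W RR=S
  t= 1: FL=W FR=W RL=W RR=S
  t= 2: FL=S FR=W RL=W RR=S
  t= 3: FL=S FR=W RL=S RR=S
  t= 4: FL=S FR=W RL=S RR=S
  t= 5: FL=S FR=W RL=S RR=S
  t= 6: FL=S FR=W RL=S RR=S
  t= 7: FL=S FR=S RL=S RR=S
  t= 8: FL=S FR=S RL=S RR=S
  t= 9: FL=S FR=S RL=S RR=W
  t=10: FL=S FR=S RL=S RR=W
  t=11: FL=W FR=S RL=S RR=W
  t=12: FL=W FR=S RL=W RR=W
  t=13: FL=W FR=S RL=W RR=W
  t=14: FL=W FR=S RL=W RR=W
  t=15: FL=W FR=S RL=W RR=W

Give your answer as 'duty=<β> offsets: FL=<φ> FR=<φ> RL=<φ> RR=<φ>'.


duty=9 offsets: FL=14 FR=9 RL=13 RR=0

duty β = stance ticks per leg = 9
FL: stance ticks = 9; W→S at t=2 → φ=14
FR: stance ticks = 9; W→S at t=7 → φ=9
RL: stance ticks = 9; W→S at t=3 → φ=13
RR: stance ticks = 9; W→S at t=0 → φ=0


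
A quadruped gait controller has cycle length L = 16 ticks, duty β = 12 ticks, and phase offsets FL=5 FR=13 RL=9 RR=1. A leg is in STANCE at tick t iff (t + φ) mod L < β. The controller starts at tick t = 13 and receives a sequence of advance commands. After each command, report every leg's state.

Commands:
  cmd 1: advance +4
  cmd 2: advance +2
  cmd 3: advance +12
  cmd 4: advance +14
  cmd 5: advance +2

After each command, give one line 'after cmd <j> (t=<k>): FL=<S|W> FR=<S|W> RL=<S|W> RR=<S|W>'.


start t=13: FL=S FR=S RL=S RR=W
cmd 1: advance +4 → t=17, phase=(6,14,10,2) → FL=S FR=W RL=S RR=S
cmd 2: advance +2 → t=19, phase=(8,0,12,4) → FL=S FR=S RL=W RR=S
cmd 3: advance +12 → t=31, phase=(4,12,8,0) → FL=S FR=W RL=S RR=S
cmd 4: advance +14 → t=45, phase=(2,10,6,14) → FL=S FR=S RL=S RR=W
cmd 5: advance +2 → t=47, phase=(4,12,8,0) → FL=S FR=W RL=S RR=S

after cmd 1 (t=17): FL=S FR=W RL=S RR=S
after cmd 2 (t=19): FL=S FR=S RL=W RR=S
after cmd 3 (t=31): FL=S FR=W RL=S RR=S
after cmd 4 (t=45): FL=S FR=S RL=S RR=W
after cmd 5 (t=47): FL=S FR=W RL=S RR=S


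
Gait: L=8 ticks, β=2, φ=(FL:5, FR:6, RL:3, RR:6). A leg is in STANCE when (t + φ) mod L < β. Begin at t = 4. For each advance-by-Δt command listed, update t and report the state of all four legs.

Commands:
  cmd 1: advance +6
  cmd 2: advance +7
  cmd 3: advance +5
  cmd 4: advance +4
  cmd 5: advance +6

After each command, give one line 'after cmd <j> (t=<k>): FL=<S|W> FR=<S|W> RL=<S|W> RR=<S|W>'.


start t=4: FL=S FR=W RL=W RR=W
cmd 1: advance +6 → t=10, phase=(7,0,5,0) → FL=W FR=S RL=W RR=S
cmd 2: advance +7 → t=17, phase=(6,7,4,7) → FL=W FR=W RL=W RR=W
cmd 3: advance +5 → t=22, phase=(3,4,1,4) → FL=W FR=W RL=S RR=W
cmd 4: advance +4 → t=26, phase=(7,0,5,0) → FL=W FR=S RL=W RR=S
cmd 5: advance +6 → t=32, phase=(5,6,3,6) → FL=W FR=W RL=W RR=W

after cmd 1 (t=10): FL=W FR=S RL=W RR=S
after cmd 2 (t=17): FL=W FR=W RL=W RR=W
after cmd 3 (t=22): FL=W FR=W RL=S RR=W
after cmd 4 (t=26): FL=W FR=S RL=W RR=S
after cmd 5 (t=32): FL=W FR=W RL=W RR=W


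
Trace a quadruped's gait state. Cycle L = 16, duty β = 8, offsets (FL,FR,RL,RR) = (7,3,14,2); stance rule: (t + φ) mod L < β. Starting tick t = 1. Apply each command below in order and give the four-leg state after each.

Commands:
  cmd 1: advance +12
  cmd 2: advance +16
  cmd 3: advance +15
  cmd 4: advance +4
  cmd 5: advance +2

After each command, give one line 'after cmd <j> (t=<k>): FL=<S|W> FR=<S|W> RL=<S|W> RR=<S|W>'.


start t=1: FL=W FR=S RL=W RR=S
cmd 1: advance +12 → t=13, phase=(4,0,11,15) → FL=S FR=S RL=W RR=W
cmd 2: advance +16 → t=29, phase=(4,0,11,15) → FL=S FR=S RL=W RR=W
cmd 3: advance +15 → t=44, phase=(3,15,10,14) → FL=S FR=W RL=W RR=W
cmd 4: advance +4 → t=48, phase=(7,3,14,2) → FL=S FR=S RL=W RR=S
cmd 5: advance +2 → t=50, phase=(9,5,0,4) → FL=W FR=S RL=S RR=S

after cmd 1 (t=13): FL=S FR=S RL=W RR=W
after cmd 2 (t=29): FL=S FR=S RL=W RR=W
after cmd 3 (t=44): FL=S FR=W RL=W RR=W
after cmd 4 (t=48): FL=S FR=S RL=W RR=S
after cmd 5 (t=50): FL=W FR=S RL=S RR=S


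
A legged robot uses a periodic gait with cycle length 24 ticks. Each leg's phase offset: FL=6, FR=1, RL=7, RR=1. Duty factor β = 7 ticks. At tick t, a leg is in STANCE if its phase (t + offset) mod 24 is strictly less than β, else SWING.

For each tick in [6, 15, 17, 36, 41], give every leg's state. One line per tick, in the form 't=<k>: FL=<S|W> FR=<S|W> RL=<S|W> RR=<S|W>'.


t=6: FL=W FR=W RL=W RR=W
t=15: FL=W FR=W RL=W RR=W
t=17: FL=W FR=W RL=S RR=W
t=36: FL=W FR=W RL=W RR=W
t=41: FL=W FR=W RL=S RR=W

t=6: phase=(12,7,13,7) vs β=7 → FL=W FR=W RL=W RR=W
t=15: phase=(21,16,22,16) vs β=7 → FL=W FR=W RL=W RR=W
t=17: phase=(23,18,0,18) vs β=7 → FL=W FR=W RL=S RR=W
t=36: phase=(18,13,19,13) vs β=7 → FL=W FR=W RL=W RR=W
t=41: phase=(23,18,0,18) vs β=7 → FL=W FR=W RL=S RR=W


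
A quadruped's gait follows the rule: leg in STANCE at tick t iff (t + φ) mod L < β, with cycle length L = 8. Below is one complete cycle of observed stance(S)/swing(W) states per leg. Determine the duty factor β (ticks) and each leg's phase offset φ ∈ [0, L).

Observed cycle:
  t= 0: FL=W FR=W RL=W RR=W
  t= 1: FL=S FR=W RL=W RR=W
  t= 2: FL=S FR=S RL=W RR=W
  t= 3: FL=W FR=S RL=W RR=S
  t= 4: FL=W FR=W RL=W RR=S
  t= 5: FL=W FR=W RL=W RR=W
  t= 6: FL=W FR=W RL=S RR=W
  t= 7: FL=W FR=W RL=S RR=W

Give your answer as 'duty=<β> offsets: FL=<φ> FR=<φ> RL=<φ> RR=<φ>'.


duty=2 offsets: FL=7 FR=6 RL=2 RR=5

duty β = stance ticks per leg = 2
FL: stance ticks = 2; W→S at t=1 → φ=7
FR: stance ticks = 2; W→S at t=2 → φ=6
RL: stance ticks = 2; W→S at t=6 → φ=2
RR: stance ticks = 2; W→S at t=3 → φ=5


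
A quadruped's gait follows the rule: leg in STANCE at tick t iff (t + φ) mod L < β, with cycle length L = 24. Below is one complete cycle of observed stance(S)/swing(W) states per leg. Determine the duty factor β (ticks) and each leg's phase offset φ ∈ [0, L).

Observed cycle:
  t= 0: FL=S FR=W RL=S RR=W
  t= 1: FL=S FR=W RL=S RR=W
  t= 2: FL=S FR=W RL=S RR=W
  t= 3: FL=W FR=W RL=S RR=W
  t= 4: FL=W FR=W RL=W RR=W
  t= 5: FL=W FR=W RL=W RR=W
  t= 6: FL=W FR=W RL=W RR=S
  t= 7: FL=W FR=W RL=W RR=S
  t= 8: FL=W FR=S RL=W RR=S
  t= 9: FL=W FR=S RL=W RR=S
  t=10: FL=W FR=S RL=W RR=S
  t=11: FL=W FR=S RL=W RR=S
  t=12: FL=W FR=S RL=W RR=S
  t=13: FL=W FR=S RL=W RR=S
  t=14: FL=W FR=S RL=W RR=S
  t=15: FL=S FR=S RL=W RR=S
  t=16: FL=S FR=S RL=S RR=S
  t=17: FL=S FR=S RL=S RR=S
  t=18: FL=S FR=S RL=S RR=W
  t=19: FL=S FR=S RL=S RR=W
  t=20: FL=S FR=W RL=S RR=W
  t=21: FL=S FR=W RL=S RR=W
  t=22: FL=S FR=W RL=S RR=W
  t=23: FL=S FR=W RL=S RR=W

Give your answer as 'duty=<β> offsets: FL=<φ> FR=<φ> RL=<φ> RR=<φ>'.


duty β = stance ticks per leg = 12
FL: stance ticks = 12; W→S at t=15 → φ=9
FR: stance ticks = 12; W→S at t=8 → φ=16
RL: stance ticks = 12; W→S at t=16 → φ=8
RR: stance ticks = 12; W→S at t=6 → φ=18

duty=12 offsets: FL=9 FR=16 RL=8 RR=18
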